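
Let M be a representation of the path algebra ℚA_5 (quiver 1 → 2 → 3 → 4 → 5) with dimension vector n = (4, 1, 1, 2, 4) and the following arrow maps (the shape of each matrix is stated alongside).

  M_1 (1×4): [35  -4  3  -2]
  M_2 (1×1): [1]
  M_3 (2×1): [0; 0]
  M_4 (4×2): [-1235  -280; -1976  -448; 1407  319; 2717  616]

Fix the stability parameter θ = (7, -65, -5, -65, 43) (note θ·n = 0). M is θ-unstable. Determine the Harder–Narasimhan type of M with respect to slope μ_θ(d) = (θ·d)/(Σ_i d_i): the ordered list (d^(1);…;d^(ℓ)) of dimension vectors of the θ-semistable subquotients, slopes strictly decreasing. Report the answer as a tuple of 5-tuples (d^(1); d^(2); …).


Barcode: M ≅ I[1,1]^3, I[1,3], I[4,5]^2, I[5,5]^2. HN layers by μ_θ (5 steps, strictly decreasing):
  μ^(1)=43; μ^(2)=7; μ^(3)=-5; μ^(4)=-29; μ^(5)=-65

((0, 0, 0, 0, 4); (3, 0, 0, 0, 0); (0, 0, 1, 0, 0); (1, 1, 0, 0, 0); (0, 0, 0, 2, 0))


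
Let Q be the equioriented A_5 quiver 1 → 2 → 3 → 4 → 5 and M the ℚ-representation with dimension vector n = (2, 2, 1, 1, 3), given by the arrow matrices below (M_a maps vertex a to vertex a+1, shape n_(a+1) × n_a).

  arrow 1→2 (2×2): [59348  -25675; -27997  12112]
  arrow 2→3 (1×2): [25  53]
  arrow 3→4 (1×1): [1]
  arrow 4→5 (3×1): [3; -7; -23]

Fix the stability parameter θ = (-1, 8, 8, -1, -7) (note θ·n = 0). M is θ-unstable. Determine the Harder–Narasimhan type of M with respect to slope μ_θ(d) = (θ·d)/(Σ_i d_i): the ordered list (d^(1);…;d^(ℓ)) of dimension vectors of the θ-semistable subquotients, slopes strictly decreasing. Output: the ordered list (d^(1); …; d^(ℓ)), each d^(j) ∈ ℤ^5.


Via rank(M_{q-1}∘⋯∘M_p): M ≅ I[1,2], I[1,5], I[5,5]^2.
μ_θ-semistable layers: μ^(1)=8; μ^(2)=2; μ^(3)=-1; μ^(4)=-7

((0, 1, 0, 0, 0); (0, 1, 1, 1, 1); (2, 0, 0, 0, 0); (0, 0, 0, 0, 2))


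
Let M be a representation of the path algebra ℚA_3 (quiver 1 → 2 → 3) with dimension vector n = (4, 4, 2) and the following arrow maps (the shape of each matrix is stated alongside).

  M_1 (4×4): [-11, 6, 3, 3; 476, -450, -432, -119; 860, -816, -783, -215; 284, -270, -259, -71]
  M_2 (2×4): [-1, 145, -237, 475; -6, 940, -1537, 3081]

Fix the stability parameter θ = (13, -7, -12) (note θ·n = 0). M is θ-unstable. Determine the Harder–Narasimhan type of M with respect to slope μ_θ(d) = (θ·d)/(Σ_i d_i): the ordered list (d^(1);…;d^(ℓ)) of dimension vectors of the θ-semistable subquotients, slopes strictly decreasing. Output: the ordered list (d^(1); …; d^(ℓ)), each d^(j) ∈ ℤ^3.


Barcode: M ≅ I[1,2]^2, I[1,3]^2. HN layers by μ_θ (2 steps, strictly decreasing):
  μ^(1)=3; μ^(2)=-2

((2, 2, 0); (2, 2, 2))


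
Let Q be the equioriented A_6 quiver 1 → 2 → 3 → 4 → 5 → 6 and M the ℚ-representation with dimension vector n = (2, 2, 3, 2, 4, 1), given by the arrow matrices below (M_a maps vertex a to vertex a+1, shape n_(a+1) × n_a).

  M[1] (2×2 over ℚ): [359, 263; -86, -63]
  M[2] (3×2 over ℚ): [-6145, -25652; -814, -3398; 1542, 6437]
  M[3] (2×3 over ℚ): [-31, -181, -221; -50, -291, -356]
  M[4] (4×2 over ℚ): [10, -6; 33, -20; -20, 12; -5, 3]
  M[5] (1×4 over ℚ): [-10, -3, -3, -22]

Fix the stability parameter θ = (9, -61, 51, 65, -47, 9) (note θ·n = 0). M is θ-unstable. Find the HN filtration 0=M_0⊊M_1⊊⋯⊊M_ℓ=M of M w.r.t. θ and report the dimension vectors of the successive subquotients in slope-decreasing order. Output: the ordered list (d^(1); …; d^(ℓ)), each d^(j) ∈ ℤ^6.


Interval decomposition of M: I[1,5], I[1,6], I[3,3], I[5,5]^2.
HN type (ℓ=5): μ^(1)=51; μ^(2)=23; μ^(3)=39/2; μ^(4)=-26; μ^(5)=-47

((0, 0, 1, 0, 0, 0); (0, 0, 1, 1, 1, 0); (0, 0, 1, 1, 1, 1); (2, 2, 0, 0, 0, 0); (0, 0, 0, 0, 2, 0))


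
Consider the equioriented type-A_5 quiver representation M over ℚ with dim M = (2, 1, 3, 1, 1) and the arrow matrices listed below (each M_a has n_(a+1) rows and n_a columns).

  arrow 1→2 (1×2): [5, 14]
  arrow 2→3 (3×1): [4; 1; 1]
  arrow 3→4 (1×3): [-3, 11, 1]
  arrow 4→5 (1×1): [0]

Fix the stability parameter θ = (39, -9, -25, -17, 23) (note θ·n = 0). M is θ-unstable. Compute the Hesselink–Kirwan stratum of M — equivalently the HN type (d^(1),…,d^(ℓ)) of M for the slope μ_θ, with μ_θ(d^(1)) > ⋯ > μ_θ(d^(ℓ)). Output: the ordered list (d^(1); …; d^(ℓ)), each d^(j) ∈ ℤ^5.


Via rank(M_{q-1}∘⋯∘M_p): M ≅ I[1,1], I[1,3], I[3,3], I[3,4], I[5,5].
μ_θ-semistable layers: μ^(1)=39; μ^(2)=23; μ^(3)=5/3; μ^(4)=-17; μ^(5)=-25

((1, 0, 0, 0, 0); (0, 0, 0, 0, 1); (1, 1, 1, 0, 0); (0, 0, 0, 1, 0); (0, 0, 2, 0, 0))


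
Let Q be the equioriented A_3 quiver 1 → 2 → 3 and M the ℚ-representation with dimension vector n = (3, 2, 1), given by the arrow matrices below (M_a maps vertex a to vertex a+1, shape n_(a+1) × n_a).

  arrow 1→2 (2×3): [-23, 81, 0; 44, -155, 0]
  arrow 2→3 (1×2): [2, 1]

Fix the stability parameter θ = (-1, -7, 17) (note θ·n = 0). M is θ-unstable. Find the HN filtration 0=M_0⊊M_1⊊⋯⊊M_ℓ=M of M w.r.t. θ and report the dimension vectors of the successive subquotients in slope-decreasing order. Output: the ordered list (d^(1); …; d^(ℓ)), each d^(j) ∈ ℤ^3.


Barcode: M ≅ I[1,1], I[1,2], I[1,3]. HN layers by μ_θ (3 steps, strictly decreasing):
  μ^(1)=17; μ^(2)=-1; μ^(3)=-4

((0, 0, 1); (1, 0, 0); (2, 2, 0))


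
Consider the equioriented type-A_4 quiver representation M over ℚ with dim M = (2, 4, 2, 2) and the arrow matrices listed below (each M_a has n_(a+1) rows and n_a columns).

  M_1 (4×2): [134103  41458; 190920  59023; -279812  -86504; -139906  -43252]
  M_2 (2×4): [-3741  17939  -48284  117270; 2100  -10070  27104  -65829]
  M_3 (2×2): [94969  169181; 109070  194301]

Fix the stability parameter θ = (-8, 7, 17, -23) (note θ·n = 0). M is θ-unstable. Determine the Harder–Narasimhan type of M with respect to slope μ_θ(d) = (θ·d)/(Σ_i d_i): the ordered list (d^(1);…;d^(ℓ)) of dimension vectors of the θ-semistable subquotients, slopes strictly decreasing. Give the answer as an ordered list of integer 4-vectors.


Via rank(M_{q-1}∘⋯∘M_p): M ≅ I[1,2], I[1,4], I[2,2], I[2,4].
μ_θ-semistable layers: μ^(1)=7; μ^(2)=1/3; μ^(3)=-8

((0, 2, 0, 0); (0, 2, 2, 2); (2, 0, 0, 0))


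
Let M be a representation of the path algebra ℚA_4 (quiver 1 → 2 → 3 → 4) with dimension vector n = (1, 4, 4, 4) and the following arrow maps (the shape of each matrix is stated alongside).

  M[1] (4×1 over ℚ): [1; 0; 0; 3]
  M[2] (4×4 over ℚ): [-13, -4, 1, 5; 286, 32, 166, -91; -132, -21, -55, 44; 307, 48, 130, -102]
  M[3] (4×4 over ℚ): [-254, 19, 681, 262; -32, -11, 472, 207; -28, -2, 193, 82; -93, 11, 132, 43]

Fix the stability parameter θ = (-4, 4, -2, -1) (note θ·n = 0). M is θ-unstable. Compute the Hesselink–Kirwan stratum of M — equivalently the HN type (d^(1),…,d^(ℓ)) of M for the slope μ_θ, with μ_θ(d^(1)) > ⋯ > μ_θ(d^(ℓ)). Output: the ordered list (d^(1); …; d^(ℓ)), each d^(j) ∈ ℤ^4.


Interval decomposition of M: I[1,4], I[2,4]^3.
HN type (ℓ=2): μ^(1)=1/3; μ^(2)=-4

((0, 4, 4, 4); (1, 0, 0, 0))


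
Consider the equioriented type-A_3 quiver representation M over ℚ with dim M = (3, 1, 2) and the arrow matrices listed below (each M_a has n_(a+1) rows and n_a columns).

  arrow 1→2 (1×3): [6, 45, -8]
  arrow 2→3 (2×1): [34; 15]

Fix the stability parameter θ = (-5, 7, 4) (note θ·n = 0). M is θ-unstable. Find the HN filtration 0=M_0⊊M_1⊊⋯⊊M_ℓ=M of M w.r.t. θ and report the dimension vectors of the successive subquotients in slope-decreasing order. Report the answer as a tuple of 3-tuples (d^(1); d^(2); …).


Barcode: M ≅ I[1,1]^2, I[1,3], I[3,3]. HN layers by μ_θ (3 steps, strictly decreasing):
  μ^(1)=11/2; μ^(2)=4; μ^(3)=-5

((0, 1, 1); (0, 0, 1); (3, 0, 0))


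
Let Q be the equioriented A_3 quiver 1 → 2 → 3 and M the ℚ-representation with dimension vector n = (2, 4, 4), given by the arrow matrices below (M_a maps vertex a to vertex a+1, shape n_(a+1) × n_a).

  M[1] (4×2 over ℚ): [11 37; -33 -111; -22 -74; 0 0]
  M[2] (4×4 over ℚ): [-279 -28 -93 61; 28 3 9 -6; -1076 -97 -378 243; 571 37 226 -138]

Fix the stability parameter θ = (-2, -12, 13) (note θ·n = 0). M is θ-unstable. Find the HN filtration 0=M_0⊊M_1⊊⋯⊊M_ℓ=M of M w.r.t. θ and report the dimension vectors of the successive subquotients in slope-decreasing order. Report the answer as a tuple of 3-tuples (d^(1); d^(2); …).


Interval decomposition of M: I[1,1], I[1,3], I[2,3]^3.
HN type (ℓ=4): μ^(1)=13; μ^(2)=-2; μ^(3)=-7; μ^(4)=-12

((0, 0, 4); (1, 0, 0); (1, 1, 0); (0, 3, 0))


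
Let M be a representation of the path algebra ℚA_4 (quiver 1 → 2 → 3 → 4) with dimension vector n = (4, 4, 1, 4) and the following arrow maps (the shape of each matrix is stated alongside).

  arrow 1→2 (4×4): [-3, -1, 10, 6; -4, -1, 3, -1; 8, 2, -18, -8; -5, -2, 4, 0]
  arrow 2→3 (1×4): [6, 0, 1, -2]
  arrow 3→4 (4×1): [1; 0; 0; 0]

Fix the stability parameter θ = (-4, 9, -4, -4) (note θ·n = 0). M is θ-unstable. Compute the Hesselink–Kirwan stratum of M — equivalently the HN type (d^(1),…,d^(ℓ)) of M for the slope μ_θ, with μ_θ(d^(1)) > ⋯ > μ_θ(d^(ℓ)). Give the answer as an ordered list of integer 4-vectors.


Via rank(M_{q-1}∘⋯∘M_p): M ≅ I[1,2]^3, I[1,4], I[4,4]^3.
μ_θ-semistable layers: μ^(1)=9; μ^(2)=1/3; μ^(3)=-4

((0, 3, 0, 0); (0, 1, 1, 1); (4, 0, 0, 3))


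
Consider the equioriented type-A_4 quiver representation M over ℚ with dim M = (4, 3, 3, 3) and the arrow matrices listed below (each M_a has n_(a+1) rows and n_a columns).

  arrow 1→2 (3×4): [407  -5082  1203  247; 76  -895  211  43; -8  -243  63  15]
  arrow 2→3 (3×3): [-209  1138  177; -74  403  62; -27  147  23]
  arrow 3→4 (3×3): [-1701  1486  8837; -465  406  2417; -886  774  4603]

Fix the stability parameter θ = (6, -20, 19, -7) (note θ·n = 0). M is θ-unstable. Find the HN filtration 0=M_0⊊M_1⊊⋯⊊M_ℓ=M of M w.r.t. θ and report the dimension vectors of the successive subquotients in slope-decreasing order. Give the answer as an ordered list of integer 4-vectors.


Via rank(M_{q-1}∘⋯∘M_p): M ≅ I[1,1], I[1,2], I[1,4]^2, I[3,3], I[4,4].
μ_θ-semistable layers: μ^(1)=19; μ^(2)=6; μ^(3)=-7

((0, 0, 1, 0); (1, 0, 2, 2); (3, 3, 0, 1))


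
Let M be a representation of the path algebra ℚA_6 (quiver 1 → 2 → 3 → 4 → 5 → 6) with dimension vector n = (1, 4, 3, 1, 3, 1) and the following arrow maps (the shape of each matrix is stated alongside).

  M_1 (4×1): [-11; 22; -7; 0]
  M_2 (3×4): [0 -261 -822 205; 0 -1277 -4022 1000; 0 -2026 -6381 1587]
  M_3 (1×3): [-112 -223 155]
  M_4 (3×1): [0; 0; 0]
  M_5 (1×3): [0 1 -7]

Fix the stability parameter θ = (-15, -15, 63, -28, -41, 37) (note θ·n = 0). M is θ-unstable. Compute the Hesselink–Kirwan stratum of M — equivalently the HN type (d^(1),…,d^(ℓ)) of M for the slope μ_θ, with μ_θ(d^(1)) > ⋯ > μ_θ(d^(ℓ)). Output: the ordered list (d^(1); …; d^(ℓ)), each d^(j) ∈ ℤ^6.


Via rank(M_{q-1}∘⋯∘M_p): M ≅ I[1,4], I[2,2], I[2,3]^2, I[5,5]^2, I[5,6].
μ_θ-semistable layers: μ^(1)=63; μ^(2)=37; μ^(3)=35/2; μ^(4)=-15; μ^(5)=-41

((0, 0, 2, 0, 0, 0); (0, 0, 0, 0, 0, 1); (0, 0, 1, 1, 0, 0); (1, 4, 0, 0, 0, 0); (0, 0, 0, 0, 3, 0))


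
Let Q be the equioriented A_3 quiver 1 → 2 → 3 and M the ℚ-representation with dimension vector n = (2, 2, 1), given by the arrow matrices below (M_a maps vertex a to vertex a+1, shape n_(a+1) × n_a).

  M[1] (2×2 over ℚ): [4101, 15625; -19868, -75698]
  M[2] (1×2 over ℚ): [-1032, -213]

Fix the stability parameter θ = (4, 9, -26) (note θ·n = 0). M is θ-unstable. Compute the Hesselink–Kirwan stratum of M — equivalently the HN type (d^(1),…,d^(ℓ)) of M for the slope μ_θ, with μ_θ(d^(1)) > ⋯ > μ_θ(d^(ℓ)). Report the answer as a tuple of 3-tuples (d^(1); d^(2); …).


Barcode: M ≅ I[1,2], I[1,3]. HN layers by μ_θ (3 steps, strictly decreasing):
  μ^(1)=9; μ^(2)=4; μ^(3)=-13/3

((0, 1, 0); (1, 0, 0); (1, 1, 1))


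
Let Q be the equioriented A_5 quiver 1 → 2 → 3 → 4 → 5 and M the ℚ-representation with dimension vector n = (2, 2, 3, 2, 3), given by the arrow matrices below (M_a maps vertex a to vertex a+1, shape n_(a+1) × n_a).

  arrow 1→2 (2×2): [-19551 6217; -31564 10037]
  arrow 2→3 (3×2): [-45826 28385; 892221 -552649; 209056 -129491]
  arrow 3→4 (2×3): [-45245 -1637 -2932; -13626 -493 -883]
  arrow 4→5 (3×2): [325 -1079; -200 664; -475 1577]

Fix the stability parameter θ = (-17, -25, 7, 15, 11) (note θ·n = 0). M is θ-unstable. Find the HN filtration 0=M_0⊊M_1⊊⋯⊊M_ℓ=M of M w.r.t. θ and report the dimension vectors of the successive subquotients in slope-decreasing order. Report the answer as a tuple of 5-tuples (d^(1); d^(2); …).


Barcode: M ≅ I[1,3], I[1,4], I[3,5], I[5,5]^2. HN layers by μ_θ (5 steps, strictly decreasing):
  μ^(1)=15; μ^(2)=13; μ^(3)=11; μ^(4)=7; μ^(5)=-21

((0, 0, 0, 1, 0); (0, 0, 0, 1, 1); (0, 0, 0, 0, 2); (0, 0, 3, 0, 0); (2, 2, 0, 0, 0))


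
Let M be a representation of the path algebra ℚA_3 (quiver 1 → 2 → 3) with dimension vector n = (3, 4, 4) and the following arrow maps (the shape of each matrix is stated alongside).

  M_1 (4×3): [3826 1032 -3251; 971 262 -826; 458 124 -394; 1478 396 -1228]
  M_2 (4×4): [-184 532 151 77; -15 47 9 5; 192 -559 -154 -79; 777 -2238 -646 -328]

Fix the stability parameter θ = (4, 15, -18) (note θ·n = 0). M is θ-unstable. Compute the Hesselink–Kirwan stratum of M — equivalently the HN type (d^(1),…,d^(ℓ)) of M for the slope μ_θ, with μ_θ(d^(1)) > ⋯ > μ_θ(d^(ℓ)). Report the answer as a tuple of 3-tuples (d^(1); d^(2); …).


Interval decomposition of M: I[1,1], I[1,3]^2, I[2,3]^2.
HN type (ℓ=3): μ^(1)=4; μ^(2)=1/3; μ^(3)=-3/2

((1, 0, 0); (2, 2, 2); (0, 2, 2))


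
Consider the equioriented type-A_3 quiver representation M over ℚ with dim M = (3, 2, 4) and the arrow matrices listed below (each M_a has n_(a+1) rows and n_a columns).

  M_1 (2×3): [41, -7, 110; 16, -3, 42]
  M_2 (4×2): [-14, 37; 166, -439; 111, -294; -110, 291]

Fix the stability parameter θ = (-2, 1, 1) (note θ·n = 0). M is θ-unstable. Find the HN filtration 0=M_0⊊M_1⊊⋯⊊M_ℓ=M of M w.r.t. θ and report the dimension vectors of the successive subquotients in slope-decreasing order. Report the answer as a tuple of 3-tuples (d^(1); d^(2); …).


Via rank(M_{q-1}∘⋯∘M_p): M ≅ I[1,1], I[1,3]^2, I[3,3]^2.
μ_θ-semistable layers: μ^(1)=1; μ^(2)=-2

((0, 2, 4); (3, 0, 0))


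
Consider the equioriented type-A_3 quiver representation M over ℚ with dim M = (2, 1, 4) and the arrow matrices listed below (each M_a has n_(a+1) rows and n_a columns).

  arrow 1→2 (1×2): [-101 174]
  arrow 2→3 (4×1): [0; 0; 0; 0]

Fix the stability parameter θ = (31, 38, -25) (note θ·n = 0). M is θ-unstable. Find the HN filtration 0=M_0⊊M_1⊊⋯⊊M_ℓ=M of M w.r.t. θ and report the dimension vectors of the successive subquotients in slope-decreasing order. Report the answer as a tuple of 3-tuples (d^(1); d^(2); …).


Interval decomposition of M: I[1,1], I[1,2], I[3,3]^4.
HN type (ℓ=3): μ^(1)=38; μ^(2)=31; μ^(3)=-25

((0, 1, 0); (2, 0, 0); (0, 0, 4))


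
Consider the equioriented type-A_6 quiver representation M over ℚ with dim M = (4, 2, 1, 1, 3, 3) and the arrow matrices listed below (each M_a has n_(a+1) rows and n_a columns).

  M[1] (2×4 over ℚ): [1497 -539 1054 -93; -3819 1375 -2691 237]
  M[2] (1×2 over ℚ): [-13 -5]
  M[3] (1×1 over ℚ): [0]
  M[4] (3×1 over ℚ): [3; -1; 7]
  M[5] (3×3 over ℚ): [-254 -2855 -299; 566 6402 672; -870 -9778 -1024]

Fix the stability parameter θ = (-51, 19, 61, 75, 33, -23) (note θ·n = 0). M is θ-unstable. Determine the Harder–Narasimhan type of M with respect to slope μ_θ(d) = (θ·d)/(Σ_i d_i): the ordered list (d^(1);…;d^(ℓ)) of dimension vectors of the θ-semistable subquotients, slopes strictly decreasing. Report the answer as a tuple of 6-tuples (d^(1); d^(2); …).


Barcode: M ≅ I[1,1]^2, I[1,2], I[1,3], I[4,5], I[5,6]^2, I[6,6]. HN layers by μ_θ (6 steps, strictly decreasing):
  μ^(1)=61; μ^(2)=54; μ^(3)=19; μ^(4)=5; μ^(5)=-23; μ^(6)=-51

((0, 0, 1, 0, 0, 0); (0, 0, 0, 1, 1, 0); (0, 2, 0, 0, 0, 0); (0, 0, 0, 0, 2, 2); (0, 0, 0, 0, 0, 1); (4, 0, 0, 0, 0, 0))


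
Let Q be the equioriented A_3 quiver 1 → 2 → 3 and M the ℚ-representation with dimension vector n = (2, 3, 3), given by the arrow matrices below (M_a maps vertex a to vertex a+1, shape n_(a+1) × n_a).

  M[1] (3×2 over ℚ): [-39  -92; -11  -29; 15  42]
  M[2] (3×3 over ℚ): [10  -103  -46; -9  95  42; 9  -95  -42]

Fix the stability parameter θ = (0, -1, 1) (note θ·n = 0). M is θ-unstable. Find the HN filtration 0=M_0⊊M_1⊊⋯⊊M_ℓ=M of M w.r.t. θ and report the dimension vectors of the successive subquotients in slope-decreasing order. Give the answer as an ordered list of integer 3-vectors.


Interval decomposition of M: I[1,3]^2, I[2,2], I[3,3].
HN type (ℓ=3): μ^(1)=1; μ^(2)=-1/2; μ^(3)=-1

((0, 0, 3); (2, 2, 0); (0, 1, 0))


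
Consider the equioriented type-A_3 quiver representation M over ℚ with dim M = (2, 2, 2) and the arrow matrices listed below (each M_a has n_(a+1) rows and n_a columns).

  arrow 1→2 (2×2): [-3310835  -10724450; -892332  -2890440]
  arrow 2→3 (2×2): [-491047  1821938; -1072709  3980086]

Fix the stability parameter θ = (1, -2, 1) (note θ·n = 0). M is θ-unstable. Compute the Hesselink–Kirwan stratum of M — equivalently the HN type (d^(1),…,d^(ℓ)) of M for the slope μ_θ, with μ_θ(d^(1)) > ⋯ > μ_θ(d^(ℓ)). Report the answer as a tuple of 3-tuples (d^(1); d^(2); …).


Interval decomposition of M: I[1,1], I[1,3], I[2,2], I[3,3].
HN type (ℓ=3): μ^(1)=1; μ^(2)=-1/2; μ^(3)=-2

((1, 0, 2); (1, 1, 0); (0, 1, 0))


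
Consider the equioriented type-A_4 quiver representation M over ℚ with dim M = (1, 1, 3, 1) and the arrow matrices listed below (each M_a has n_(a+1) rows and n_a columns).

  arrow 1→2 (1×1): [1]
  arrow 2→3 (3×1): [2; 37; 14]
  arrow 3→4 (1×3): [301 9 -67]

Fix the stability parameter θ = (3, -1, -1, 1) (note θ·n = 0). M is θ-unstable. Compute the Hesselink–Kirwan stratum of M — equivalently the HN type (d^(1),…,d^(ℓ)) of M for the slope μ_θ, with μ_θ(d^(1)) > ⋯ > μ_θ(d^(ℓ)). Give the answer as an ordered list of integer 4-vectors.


Barcode: M ≅ I[1,4], I[3,3]^2. HN layers by μ_θ (3 steps, strictly decreasing):
  μ^(1)=1; μ^(2)=1/3; μ^(3)=-1

((0, 0, 0, 1); (1, 1, 1, 0); (0, 0, 2, 0))


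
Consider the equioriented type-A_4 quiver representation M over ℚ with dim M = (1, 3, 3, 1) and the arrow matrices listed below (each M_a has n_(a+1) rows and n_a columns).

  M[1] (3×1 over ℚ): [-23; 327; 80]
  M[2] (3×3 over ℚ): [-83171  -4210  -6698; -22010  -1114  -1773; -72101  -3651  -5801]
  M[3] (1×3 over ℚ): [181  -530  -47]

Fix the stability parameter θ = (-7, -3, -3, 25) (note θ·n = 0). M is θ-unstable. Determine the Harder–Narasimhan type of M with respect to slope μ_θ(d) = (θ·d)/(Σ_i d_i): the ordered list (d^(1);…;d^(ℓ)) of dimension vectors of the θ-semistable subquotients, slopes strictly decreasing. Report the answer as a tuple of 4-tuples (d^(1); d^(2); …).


Via rank(M_{q-1}∘⋯∘M_p): M ≅ I[1,4], I[2,3]^2.
μ_θ-semistable layers: μ^(1)=25; μ^(2)=-3; μ^(3)=-7

((0, 0, 0, 1); (0, 3, 3, 0); (1, 0, 0, 0))


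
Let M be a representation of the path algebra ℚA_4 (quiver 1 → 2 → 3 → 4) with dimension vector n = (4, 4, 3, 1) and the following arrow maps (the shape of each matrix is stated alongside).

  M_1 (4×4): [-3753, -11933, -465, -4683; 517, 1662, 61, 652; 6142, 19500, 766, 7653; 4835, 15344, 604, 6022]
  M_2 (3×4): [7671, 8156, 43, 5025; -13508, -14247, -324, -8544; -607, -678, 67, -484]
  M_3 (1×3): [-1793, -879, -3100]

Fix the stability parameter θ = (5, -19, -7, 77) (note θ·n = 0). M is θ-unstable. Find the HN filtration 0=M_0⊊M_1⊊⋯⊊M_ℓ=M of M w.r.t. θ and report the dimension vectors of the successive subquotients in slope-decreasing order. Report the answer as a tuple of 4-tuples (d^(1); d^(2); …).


Via rank(M_{q-1}∘⋯∘M_p): M ≅ I[1,2], I[1,3]^2, I[1,4].
μ_θ-semistable layers: μ^(1)=77; μ^(2)=-7

((0, 0, 0, 1); (4, 4, 3, 0))


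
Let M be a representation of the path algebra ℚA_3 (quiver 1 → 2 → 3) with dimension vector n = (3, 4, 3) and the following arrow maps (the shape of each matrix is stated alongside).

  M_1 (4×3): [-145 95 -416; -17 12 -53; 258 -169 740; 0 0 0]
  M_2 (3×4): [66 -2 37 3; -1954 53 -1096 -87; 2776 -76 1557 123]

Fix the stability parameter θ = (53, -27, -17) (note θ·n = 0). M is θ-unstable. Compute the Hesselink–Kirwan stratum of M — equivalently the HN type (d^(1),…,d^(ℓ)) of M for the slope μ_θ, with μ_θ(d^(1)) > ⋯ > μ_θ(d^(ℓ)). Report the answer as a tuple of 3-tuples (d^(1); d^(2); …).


Interval decomposition of M: I[1,3]^3, I[2,2].
HN type (ℓ=2): μ^(1)=3; μ^(2)=-27

((3, 3, 3); (0, 1, 0))


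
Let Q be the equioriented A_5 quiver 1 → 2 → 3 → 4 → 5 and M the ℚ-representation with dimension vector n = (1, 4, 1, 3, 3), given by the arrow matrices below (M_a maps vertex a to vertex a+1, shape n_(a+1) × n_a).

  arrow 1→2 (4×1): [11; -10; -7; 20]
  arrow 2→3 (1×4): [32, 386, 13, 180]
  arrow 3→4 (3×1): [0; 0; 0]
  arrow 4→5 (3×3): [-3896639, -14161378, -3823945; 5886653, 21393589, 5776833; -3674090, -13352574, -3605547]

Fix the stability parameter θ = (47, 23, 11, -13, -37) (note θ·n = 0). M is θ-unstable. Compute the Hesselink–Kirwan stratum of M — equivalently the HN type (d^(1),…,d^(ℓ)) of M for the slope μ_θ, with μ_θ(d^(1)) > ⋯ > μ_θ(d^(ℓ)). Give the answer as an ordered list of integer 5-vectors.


Interval decomposition of M: I[1,3], I[2,2]^3, I[4,5]^3.
HN type (ℓ=3): μ^(1)=27; μ^(2)=23; μ^(3)=-25

((1, 1, 1, 0, 0); (0, 3, 0, 0, 0); (0, 0, 0, 3, 3))


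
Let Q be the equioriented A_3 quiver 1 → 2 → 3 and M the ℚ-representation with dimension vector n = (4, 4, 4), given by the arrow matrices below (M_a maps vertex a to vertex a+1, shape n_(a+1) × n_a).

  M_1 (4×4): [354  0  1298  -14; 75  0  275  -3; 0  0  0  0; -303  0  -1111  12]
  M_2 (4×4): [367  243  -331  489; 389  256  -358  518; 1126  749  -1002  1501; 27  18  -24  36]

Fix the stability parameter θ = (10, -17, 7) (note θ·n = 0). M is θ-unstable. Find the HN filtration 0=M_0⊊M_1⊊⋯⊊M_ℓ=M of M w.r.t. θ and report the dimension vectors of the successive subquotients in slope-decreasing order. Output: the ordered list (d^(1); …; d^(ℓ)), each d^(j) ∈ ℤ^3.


Interval decomposition of M: I[1,1]^2, I[1,2], I[1,3], I[2,3]^2, I[3,3].
HN type (ℓ=4): μ^(1)=10; μ^(2)=7; μ^(3)=-7/2; μ^(4)=-17

((2, 0, 0); (0, 0, 4); (2, 2, 0); (0, 2, 0))


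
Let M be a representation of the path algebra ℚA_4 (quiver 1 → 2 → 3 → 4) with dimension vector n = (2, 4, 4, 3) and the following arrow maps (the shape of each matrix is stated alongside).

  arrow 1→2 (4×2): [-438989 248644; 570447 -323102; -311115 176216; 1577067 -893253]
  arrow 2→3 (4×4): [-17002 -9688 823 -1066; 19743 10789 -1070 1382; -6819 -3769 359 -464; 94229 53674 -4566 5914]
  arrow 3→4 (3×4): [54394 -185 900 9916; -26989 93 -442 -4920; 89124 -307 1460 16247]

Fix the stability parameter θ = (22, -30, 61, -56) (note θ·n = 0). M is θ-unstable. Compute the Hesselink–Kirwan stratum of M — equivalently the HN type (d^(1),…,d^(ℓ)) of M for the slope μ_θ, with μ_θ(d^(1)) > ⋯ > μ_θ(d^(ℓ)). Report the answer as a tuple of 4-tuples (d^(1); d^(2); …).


Barcode: M ≅ I[1,2], I[1,4], I[2,4]^2, I[3,3]. HN layers by μ_θ (4 steps, strictly decreasing):
  μ^(1)=61; μ^(2)=5/2; μ^(3)=-4; μ^(4)=-30

((0, 0, 1, 0); (0, 0, 3, 3); (2, 2, 0, 0); (0, 2, 0, 0))


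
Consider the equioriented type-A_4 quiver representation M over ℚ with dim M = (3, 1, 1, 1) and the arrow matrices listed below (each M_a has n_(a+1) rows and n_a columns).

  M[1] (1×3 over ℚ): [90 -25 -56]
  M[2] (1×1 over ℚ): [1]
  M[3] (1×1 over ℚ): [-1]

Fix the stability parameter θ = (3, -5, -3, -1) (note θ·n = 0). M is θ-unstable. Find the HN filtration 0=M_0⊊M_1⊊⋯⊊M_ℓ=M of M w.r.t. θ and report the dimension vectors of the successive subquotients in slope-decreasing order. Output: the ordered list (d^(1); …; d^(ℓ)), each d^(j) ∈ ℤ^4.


Via rank(M_{q-1}∘⋯∘M_p): M ≅ I[1,1]^2, I[1,4].
μ_θ-semistable layers: μ^(1)=3; μ^(2)=-1; μ^(3)=-5/3

((2, 0, 0, 0); (0, 0, 0, 1); (1, 1, 1, 0))


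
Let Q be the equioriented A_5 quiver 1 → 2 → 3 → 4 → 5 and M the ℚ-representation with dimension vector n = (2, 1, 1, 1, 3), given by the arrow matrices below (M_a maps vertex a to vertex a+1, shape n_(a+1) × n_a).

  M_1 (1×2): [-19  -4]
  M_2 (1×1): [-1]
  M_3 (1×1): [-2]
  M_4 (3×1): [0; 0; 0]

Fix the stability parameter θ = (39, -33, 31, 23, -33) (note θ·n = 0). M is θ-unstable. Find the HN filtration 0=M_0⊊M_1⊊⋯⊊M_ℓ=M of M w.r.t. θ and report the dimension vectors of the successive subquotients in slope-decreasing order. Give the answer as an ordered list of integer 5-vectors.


Barcode: M ≅ I[1,1], I[1,4], I[5,5]^3. HN layers by μ_θ (4 steps, strictly decreasing):
  μ^(1)=39; μ^(2)=27; μ^(3)=3; μ^(4)=-33

((1, 0, 0, 0, 0); (0, 0, 1, 1, 0); (1, 1, 0, 0, 0); (0, 0, 0, 0, 3))


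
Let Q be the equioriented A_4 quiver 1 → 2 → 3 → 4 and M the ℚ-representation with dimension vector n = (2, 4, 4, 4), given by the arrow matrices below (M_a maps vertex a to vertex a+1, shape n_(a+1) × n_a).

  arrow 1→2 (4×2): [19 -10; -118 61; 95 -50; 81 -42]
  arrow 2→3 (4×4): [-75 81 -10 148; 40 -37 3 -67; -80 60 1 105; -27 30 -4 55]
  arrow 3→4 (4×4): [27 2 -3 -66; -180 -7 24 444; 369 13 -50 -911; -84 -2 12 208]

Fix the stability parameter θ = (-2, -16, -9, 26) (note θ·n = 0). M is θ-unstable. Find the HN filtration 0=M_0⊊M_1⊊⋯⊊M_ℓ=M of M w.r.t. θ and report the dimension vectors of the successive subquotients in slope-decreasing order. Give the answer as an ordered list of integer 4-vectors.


Via rank(M_{q-1}∘⋯∘M_p): M ≅ I[1,4]^2, I[2,3], I[2,4], I[4,4].
μ_θ-semistable layers: μ^(1)=26; μ^(2)=-9; μ^(3)=-16

((0, 0, 0, 4); (2, 2, 4, 0); (0, 2, 0, 0))


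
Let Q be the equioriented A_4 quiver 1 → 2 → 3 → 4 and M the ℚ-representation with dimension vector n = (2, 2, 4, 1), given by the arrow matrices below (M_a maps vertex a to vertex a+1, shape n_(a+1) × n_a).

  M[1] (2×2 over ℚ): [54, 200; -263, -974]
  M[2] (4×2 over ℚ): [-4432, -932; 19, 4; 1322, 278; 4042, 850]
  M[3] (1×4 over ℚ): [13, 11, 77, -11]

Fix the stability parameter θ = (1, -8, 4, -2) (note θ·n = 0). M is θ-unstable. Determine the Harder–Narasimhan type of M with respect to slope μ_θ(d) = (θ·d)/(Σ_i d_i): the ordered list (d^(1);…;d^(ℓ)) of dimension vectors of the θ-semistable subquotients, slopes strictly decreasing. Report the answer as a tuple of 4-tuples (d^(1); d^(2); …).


Via rank(M_{q-1}∘⋯∘M_p): M ≅ I[1,3], I[1,4], I[3,3]^2.
μ_θ-semistable layers: μ^(1)=4; μ^(2)=1; μ^(3)=-7/2

((0, 0, 3, 0); (0, 0, 1, 1); (2, 2, 0, 0))


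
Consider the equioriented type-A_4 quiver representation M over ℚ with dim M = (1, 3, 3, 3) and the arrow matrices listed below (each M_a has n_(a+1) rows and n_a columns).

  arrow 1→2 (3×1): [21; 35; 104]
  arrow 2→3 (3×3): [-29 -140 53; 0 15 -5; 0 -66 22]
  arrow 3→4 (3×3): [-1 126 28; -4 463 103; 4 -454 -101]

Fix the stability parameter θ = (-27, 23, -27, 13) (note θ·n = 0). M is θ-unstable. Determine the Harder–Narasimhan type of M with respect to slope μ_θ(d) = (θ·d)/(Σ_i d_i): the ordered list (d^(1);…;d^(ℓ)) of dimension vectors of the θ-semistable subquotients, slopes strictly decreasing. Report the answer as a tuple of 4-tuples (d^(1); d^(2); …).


Via rank(M_{q-1}∘⋯∘M_p): M ≅ I[1,4], I[2,2], I[2,4], I[3,4].
μ_θ-semistable layers: μ^(1)=23; μ^(2)=13; μ^(3)=-2; μ^(4)=-27

((0, 1, 0, 0); (0, 0, 0, 3); (0, 2, 2, 0); (1, 0, 1, 0))


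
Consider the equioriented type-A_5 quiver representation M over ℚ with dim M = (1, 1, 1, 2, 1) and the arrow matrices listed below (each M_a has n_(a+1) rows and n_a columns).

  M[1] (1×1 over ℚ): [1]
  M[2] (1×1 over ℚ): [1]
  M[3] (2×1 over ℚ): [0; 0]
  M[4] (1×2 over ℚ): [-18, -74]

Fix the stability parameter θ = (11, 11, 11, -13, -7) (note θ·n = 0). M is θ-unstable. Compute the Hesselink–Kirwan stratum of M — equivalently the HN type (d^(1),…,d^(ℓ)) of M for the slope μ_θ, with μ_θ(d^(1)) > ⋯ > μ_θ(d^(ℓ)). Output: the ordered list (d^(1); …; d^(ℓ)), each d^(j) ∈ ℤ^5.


Barcode: M ≅ I[1,3], I[4,4], I[4,5]. HN layers by μ_θ (3 steps, strictly decreasing):
  μ^(1)=11; μ^(2)=-7; μ^(3)=-13

((1, 1, 1, 0, 0); (0, 0, 0, 0, 1); (0, 0, 0, 2, 0))


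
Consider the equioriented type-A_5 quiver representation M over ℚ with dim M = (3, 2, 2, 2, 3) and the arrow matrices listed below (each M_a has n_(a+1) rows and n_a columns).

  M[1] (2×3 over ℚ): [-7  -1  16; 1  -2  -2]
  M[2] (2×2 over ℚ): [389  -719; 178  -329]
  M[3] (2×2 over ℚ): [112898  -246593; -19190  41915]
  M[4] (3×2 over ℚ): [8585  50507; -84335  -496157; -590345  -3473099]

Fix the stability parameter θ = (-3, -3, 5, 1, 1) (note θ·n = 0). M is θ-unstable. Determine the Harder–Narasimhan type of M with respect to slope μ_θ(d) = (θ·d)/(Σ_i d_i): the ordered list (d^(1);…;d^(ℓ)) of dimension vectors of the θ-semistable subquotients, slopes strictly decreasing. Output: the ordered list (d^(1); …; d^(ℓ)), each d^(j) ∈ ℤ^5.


Via rank(M_{q-1}∘⋯∘M_p): M ≅ I[1,1], I[1,3], I[1,4], I[4,5], I[5,5]^2.
μ_θ-semistable layers: μ^(1)=5; μ^(2)=3; μ^(3)=1; μ^(4)=-3

((0, 0, 1, 0, 0); (0, 0, 1, 1, 0); (0, 0, 0, 1, 3); (3, 2, 0, 0, 0))


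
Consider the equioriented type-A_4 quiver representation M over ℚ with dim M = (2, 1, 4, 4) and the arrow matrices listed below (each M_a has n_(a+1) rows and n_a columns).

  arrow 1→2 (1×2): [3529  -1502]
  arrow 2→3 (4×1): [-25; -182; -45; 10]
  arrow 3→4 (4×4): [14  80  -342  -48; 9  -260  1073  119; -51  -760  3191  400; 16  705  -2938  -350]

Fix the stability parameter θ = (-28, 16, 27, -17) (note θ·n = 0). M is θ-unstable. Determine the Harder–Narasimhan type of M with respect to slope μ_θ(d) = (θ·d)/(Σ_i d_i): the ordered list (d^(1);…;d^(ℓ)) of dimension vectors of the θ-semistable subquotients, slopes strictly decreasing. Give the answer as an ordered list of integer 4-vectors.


Barcode: M ≅ I[1,1], I[1,3], I[3,4]^3, I[4,4]. HN layers by μ_θ (5 steps, strictly decreasing):
  μ^(1)=27; μ^(2)=16; μ^(3)=5; μ^(4)=-17; μ^(5)=-28

((0, 0, 1, 0); (0, 1, 0, 0); (0, 0, 3, 3); (0, 0, 0, 1); (2, 0, 0, 0))


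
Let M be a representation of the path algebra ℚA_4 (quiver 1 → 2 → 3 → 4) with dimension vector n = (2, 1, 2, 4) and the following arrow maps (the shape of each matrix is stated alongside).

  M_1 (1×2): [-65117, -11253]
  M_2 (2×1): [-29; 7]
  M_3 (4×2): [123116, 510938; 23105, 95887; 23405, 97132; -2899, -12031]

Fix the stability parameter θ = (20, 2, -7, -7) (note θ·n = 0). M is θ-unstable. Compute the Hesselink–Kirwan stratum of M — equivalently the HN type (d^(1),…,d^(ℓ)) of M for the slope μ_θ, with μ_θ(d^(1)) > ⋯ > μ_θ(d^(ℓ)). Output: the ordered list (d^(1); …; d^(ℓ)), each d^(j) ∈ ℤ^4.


Interval decomposition of M: I[1,1], I[1,4], I[3,4], I[4,4]^2.
HN type (ℓ=3): μ^(1)=20; μ^(2)=2; μ^(3)=-7

((1, 0, 0, 0); (1, 1, 1, 1); (0, 0, 1, 3))


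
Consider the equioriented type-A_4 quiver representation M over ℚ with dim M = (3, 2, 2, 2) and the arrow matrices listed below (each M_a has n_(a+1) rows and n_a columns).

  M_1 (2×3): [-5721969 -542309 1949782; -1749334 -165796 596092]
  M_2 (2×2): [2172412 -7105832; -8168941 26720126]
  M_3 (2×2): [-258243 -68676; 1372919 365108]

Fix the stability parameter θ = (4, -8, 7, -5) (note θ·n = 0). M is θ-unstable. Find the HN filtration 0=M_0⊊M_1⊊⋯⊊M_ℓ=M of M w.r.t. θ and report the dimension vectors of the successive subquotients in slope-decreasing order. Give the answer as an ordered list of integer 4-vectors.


Via rank(M_{q-1}∘⋯∘M_p): M ≅ I[1,1], I[1,2], I[1,3], I[3,4], I[4,4].
μ_θ-semistable layers: μ^(1)=7; μ^(2)=4; μ^(3)=1; μ^(4)=-2; μ^(5)=-5

((0, 0, 1, 0); (1, 0, 0, 0); (0, 0, 1, 1); (2, 2, 0, 0); (0, 0, 0, 1))


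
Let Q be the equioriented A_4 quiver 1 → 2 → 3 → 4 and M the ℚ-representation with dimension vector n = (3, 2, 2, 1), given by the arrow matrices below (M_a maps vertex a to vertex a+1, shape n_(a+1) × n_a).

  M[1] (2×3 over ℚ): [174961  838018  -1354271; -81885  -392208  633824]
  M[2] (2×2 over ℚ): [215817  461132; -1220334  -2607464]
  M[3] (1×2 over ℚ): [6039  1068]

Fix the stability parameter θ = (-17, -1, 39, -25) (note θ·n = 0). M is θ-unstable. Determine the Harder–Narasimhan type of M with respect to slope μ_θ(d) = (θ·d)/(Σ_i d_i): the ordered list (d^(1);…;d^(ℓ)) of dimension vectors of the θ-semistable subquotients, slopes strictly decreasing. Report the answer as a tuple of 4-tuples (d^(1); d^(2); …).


Barcode: M ≅ I[1,1], I[1,2], I[1,4], I[3,3]. HN layers by μ_θ (4 steps, strictly decreasing):
  μ^(1)=39; μ^(2)=7; μ^(3)=-1; μ^(4)=-17

((0, 0, 1, 0); (0, 0, 1, 1); (0, 2, 0, 0); (3, 0, 0, 0))


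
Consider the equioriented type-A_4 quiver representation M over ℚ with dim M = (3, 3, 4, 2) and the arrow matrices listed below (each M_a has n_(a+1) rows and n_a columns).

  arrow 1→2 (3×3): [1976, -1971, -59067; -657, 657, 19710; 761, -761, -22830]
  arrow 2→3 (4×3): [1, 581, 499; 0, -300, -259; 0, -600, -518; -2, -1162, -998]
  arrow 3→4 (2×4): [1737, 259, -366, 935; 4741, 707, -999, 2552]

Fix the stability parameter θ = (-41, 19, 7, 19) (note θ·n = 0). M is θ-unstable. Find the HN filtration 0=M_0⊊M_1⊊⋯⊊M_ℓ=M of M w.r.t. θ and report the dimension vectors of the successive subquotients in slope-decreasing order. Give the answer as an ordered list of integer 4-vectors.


Via rank(M_{q-1}∘⋯∘M_p): M ≅ I[1,1], I[1,4]^2, I[2,2], I[3,3]^2.
μ_θ-semistable layers: μ^(1)=19; μ^(2)=13; μ^(3)=7; μ^(4)=-41

((0, 1, 0, 2); (0, 2, 2, 0); (0, 0, 2, 0); (3, 0, 0, 0))


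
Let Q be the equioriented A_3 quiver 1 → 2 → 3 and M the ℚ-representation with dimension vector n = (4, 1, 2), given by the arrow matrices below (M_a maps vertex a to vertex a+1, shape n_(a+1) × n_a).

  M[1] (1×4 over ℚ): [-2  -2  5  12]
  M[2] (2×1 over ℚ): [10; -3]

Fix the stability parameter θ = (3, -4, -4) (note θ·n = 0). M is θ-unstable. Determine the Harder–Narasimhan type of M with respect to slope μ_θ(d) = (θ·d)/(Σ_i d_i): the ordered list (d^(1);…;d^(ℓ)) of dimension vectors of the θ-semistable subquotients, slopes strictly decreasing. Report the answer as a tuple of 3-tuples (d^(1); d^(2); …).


Barcode: M ≅ I[1,1]^3, I[1,3], I[3,3]. HN layers by μ_θ (3 steps, strictly decreasing):
  μ^(1)=3; μ^(2)=-5/3; μ^(3)=-4

((3, 0, 0); (1, 1, 1); (0, 0, 1))


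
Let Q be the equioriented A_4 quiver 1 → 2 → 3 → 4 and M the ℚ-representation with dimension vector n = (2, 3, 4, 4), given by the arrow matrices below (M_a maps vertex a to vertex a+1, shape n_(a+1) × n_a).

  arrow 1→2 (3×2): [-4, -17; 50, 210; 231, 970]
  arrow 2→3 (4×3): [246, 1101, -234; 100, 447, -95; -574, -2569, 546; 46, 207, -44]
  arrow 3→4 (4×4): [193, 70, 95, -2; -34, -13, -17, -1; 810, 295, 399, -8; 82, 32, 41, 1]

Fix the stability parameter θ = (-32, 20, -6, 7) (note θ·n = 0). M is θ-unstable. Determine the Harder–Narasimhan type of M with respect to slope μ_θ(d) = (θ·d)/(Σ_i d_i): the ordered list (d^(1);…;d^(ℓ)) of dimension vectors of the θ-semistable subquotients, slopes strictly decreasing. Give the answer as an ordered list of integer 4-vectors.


Via rank(M_{q-1}∘⋯∘M_p): M ≅ I[1,2], I[1,4], I[2,4], I[3,4]^2.
μ_θ-semistable layers: μ^(1)=20; μ^(2)=7; μ^(3)=-6; μ^(4)=-32

((0, 1, 0, 0); (0, 2, 2, 4); (0, 0, 2, 0); (2, 0, 0, 0))


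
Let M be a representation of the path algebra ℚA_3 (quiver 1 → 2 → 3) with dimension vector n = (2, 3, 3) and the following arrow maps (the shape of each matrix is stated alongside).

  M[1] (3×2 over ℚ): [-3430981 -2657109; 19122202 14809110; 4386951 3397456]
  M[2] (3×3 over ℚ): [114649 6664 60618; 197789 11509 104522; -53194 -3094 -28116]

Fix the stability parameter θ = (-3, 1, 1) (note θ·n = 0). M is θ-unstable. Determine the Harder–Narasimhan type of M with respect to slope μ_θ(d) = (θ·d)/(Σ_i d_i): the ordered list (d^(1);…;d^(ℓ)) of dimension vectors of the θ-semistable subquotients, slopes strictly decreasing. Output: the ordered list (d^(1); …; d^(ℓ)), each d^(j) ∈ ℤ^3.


Barcode: M ≅ I[1,2], I[1,3], I[2,3], I[3,3]. HN layers by μ_θ (2 steps, strictly decreasing):
  μ^(1)=1; μ^(2)=-3

((0, 3, 3); (2, 0, 0))


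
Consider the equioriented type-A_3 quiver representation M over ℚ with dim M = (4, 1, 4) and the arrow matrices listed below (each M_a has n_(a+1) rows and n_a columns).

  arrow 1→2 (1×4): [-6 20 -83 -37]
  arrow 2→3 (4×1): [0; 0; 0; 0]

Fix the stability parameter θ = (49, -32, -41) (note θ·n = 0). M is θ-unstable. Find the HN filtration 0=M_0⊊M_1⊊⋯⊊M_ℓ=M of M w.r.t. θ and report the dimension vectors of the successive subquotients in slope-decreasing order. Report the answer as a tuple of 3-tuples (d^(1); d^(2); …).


Interval decomposition of M: I[1,1]^3, I[1,2], I[3,3]^4.
HN type (ℓ=3): μ^(1)=49; μ^(2)=17/2; μ^(3)=-41

((3, 0, 0); (1, 1, 0); (0, 0, 4))


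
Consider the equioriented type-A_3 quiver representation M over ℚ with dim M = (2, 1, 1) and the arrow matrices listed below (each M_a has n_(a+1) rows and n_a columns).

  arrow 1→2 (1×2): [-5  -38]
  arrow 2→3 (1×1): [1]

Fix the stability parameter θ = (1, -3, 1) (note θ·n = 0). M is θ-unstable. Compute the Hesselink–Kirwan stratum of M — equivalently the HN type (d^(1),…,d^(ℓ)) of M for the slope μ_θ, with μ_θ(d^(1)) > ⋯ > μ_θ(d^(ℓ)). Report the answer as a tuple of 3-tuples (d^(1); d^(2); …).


Interval decomposition of M: I[1,1], I[1,3].
HN type (ℓ=2): μ^(1)=1; μ^(2)=-1

((1, 0, 1); (1, 1, 0))


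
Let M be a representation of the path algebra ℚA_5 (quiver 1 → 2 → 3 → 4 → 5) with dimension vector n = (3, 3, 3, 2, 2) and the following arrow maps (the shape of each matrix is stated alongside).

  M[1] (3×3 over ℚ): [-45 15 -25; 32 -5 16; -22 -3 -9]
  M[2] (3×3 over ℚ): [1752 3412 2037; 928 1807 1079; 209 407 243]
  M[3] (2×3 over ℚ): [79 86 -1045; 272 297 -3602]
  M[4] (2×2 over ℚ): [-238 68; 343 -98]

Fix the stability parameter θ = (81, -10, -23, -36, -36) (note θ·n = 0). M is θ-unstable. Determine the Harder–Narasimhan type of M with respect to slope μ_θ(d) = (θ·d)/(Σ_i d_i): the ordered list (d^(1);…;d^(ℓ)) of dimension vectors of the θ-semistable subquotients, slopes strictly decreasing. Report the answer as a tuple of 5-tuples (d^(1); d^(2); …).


Via rank(M_{q-1}∘⋯∘M_p): M ≅ I[1,3], I[1,4], I[1,5], I[5,5].
μ_θ-semistable layers: μ^(1)=16; μ^(2)=3; μ^(3)=-24/5; μ^(4)=-36

((1, 1, 1, 0, 0); (1, 1, 1, 1, 0); (1, 1, 1, 1, 1); (0, 0, 0, 0, 1))


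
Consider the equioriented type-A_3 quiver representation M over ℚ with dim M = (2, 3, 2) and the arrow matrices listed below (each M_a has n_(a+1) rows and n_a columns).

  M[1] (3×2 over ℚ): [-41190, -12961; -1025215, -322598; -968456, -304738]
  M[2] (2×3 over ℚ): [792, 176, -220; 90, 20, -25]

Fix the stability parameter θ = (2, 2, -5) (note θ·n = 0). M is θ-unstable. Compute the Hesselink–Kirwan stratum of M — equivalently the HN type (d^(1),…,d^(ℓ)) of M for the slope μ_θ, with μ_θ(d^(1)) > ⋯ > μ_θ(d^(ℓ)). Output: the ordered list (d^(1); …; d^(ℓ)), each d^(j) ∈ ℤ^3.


Barcode: M ≅ I[1,2]^2, I[2,3], I[3,3]. HN layers by μ_θ (3 steps, strictly decreasing):
  μ^(1)=2; μ^(2)=-3/2; μ^(3)=-5

((2, 2, 0); (0, 1, 1); (0, 0, 1))
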